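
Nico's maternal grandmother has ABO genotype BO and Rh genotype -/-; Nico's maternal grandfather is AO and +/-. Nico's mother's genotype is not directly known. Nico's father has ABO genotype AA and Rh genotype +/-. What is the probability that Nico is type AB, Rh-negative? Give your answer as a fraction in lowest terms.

3/32

Nico's mother's ABO genotype from BO × AO: 1/4 AB, 1/4 AO, 1/4 BO, 1/4 OO.
Crossing each possibility with the father AA and summing P(type AB): 1/4·1/2 + 1/4·0 + 1/4·1/2 + 1/4·0 = 1/4.
Similarly for Rh via the mother's Rh distribution: P(Rh-) = 3/8.
Independent loci: 1/4 × 3/8 = 3/32.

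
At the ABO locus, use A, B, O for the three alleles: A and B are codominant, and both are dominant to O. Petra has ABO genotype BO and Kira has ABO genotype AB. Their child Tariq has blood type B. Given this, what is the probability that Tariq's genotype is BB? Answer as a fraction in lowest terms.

1/2

Cross BO × AB → 1/4 AB, 1/4 AO, 1/4 BB, 1/4 BO.
Type-B genotypes among offspring: BB (1/4), BO (1/4); total 1/2.
P(BB | type B) = (1/4) / (1/2) = 1/2.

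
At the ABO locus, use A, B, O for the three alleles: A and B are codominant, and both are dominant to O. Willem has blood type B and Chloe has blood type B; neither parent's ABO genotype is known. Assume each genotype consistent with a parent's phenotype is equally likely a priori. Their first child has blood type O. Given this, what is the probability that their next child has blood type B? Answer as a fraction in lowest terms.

Possible genotypes: Willem ∈ {BB, BO}; Chloe ∈ {BB, BO}.
Weight each parental genotype pair by prior × P(type-O child):
  BO × BO: posterior weight 1; P(next child type B) = 3/4.
Weighted sum = 3/4.

3/4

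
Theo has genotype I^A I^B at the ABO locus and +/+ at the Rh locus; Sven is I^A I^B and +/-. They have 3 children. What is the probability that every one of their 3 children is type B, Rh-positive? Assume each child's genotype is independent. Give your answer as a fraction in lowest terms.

1/64

ABO cross I^A I^B × I^A I^B → 1/4 A, 1/4 B, 1/2 AB.
Rh cross +/+ × +/- → 1 Rh+; so P(type B, Rh-positive) = 1/4 × 1 = 1/4 per child.
All 3 independent: (1/4)^3 = 1/64.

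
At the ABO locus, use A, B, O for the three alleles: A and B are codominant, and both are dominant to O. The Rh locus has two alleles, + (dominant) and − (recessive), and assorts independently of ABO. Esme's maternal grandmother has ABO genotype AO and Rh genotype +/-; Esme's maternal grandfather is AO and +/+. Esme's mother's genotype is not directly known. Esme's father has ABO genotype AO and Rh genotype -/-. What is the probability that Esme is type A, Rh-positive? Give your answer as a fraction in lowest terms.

9/16

Esme's mother's ABO genotype from AO × AO: 1/4 AA, 1/2 AO, 1/4 OO.
Crossing each possibility with the father AO and summing P(type A): 1/4·1 + 1/2·3/4 + 1/4·1/2 = 3/4.
Similarly for Rh via the mother's Rh distribution: P(Rh+) = 3/4.
Independent loci: 3/4 × 3/4 = 9/16.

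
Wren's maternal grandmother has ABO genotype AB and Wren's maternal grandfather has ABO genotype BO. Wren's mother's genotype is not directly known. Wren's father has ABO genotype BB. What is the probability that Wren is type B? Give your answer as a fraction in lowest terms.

3/4

Wren's mother's ABO genotype from AB × BO: 1/4 AB, 1/4 AO, 1/4 BB, 1/4 BO.
Crossing each possibility with the father BB and summing P(type B): 1/4·1/2 + 1/4·1/2 + 1/4·1 + 1/4·1 = 3/4.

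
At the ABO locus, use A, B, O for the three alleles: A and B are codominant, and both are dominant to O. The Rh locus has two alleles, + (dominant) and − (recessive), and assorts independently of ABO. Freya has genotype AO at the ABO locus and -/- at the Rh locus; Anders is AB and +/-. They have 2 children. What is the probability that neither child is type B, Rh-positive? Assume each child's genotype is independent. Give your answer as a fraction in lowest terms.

49/64

ABO cross AO × AB → 1/2 A, 1/4 B, 1/4 AB.
Rh cross -/- × +/- → 1/2 Rh+, 1/2 Rh-; so P(type B, Rh-positive) = 1/4 × 1/2 = 1/8 per child.
P(not type B, Rh-positive) = 7/8 for one child; (7/8)^2 = 49/64.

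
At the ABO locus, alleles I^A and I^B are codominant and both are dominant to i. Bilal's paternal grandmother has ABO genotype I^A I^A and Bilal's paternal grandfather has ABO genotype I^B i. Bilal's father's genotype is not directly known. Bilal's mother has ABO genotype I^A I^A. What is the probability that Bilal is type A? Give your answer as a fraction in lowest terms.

Bilal's father's ABO genotype from I^A I^A × I^B i: 1/2 I^A I^B, 1/2 I^A i.
Crossing each possibility with the mother I^A I^A and summing P(type A): 1/2·1/2 + 1/2·1 = 3/4.

3/4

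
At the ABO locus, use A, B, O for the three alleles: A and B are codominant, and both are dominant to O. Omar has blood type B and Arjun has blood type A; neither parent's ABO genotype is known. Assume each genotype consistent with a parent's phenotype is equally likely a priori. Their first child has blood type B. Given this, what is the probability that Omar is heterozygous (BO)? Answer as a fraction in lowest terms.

Possible genotypes: Omar ∈ {BB, BO}; Arjun ∈ {AA, AO}.
Weight each parental genotype pair by prior × P(type-B child):
  BB × AO: posterior weight 2/3.
  BO × AO: posterior weight 1/3.
Sum the posterior weight over pairs where Omar is BO: 1/3.

1/3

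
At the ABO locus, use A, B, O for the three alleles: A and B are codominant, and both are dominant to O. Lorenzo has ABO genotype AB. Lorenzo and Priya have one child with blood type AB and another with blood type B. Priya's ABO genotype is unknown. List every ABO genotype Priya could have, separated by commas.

AB, AO, BB, BO

For each candidate genotype of Priya, check whether crossing it with AB can produce every observed child phenotype.
  AA → possible child types {A, AB} ✗
  AB → possible child types {A, B, AB} ✓
  AO → possible child types {A, B, AB} ✓
  BB → possible child types {B, AB} ✓
  BO → possible child types {A, B, AB} ✓
  OO → possible child types {A, B} ✗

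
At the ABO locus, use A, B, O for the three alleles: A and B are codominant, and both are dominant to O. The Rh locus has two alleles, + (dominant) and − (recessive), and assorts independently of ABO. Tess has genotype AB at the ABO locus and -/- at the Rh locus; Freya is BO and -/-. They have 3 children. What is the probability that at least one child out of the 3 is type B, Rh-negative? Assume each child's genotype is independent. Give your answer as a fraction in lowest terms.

ABO cross AB × BO → 1/4 A, 1/2 B, 1/4 AB.
Rh cross -/- × -/- → 1 Rh-; so P(type B, Rh-negative) = 1/2 × 1 = 1/2 per child.
P(none) = (1/2)^3 = 1/8; P(at least one) = 1 − 1/8 = 7/8.

7/8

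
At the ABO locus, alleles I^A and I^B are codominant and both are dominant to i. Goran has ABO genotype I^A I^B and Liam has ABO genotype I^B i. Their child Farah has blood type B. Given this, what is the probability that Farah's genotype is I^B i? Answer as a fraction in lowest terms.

1/2

Cross I^A I^B × I^B i → 1/4 I^A I^B, 1/4 I^A i, 1/4 I^B I^B, 1/4 I^B i.
Type-B genotypes among offspring: I^B I^B (1/4), I^B i (1/4); total 1/2.
P(I^B i | type B) = (1/4) / (1/2) = 1/2.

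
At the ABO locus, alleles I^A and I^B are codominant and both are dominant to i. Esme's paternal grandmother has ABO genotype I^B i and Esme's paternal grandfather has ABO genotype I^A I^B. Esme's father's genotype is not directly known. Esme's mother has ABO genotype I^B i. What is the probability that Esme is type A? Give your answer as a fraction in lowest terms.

1/8

Esme's father's ABO genotype from I^B i × I^A I^B: 1/4 I^A I^B, 1/4 I^A i, 1/4 I^B I^B, 1/4 I^B i.
Crossing each possibility with the mother I^B i and summing P(type A): 1/4·1/4 + 1/4·1/4 + 1/4·0 + 1/4·0 = 1/8.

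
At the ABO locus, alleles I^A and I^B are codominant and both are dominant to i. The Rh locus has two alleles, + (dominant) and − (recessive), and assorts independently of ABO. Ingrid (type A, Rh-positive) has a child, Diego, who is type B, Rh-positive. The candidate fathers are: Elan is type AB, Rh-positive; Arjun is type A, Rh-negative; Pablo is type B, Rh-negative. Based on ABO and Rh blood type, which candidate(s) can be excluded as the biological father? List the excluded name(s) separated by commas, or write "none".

Arjun

A candidate is excluded only if no genotype consistent with his phenotype could produce a type B, Rh-positive child with a type A, Rh-positive mother.
Arjun (type A, Rh-): no genotype consistent with that phenotype can produce a type-B Rh+ child with a type-A mother.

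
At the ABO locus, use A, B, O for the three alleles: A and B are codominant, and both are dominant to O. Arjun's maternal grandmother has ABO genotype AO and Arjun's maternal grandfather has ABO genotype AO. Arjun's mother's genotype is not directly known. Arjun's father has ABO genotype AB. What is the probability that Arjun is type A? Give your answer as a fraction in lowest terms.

1/2

Arjun's mother's ABO genotype from AO × AO: 1/4 AA, 1/2 AO, 1/4 OO.
Crossing each possibility with the father AB and summing P(type A): 1/4·1/2 + 1/2·1/2 + 1/4·1/2 = 1/2.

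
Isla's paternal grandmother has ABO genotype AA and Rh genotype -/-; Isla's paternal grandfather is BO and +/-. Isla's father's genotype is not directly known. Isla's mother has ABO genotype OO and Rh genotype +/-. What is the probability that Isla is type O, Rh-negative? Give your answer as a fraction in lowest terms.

Isla's father's ABO genotype from AA × BO: 1/2 AB, 1/2 AO.
Crossing each possibility with the mother OO and summing P(type O): 1/2·0 + 1/2·1/2 = 1/4.
Similarly for Rh via the father's Rh distribution: P(Rh-) = 3/8.
Independent loci: 1/4 × 3/8 = 3/32.

3/32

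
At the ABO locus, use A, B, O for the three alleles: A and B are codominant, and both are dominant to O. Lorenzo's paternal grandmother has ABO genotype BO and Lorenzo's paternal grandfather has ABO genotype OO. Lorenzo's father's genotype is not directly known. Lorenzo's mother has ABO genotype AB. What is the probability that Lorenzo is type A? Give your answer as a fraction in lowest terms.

Lorenzo's father's ABO genotype from BO × OO: 1/2 BO, 1/2 OO.
Crossing each possibility with the mother AB and summing P(type A): 1/2·1/4 + 1/2·1/2 = 3/8.

3/8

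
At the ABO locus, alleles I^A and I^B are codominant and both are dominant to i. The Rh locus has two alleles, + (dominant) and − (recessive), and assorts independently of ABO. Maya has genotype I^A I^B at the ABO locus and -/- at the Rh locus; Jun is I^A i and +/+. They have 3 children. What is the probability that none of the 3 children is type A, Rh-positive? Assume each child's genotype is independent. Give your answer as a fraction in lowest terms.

1/8

ABO cross I^A I^B × I^A i → 1/2 A, 1/4 B, 1/4 AB.
Rh cross -/- × +/+ → 1 Rh+; so P(type A, Rh-positive) = 1/2 × 1 = 1/2 per child.
P(not type A, Rh-positive) = 1/2 for one child; (1/2)^3 = 1/8.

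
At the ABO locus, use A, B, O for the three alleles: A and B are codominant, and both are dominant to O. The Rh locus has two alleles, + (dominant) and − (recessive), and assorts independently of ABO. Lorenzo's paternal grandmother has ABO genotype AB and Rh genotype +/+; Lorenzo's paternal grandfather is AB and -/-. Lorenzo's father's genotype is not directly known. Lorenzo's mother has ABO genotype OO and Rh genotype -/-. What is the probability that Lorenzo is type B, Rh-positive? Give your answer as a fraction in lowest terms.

1/4

Lorenzo's father's ABO genotype from AB × AB: 1/4 AA, 1/2 AB, 1/4 BB.
Crossing each possibility with the mother OO and summing P(type B): 1/4·0 + 1/2·1/2 + 1/4·1 = 1/2.
Similarly for Rh via the father's Rh distribution: P(Rh+) = 1/2.
Independent loci: 1/2 × 1/2 = 1/4.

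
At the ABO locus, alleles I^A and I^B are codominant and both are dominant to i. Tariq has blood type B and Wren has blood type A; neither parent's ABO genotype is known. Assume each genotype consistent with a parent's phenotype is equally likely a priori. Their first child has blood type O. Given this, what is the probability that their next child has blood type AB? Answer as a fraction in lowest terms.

Possible genotypes: Tariq ∈ {I^B I^B, I^B i}; Wren ∈ {I^A I^A, I^A i}.
Weight each parental genotype pair by prior × P(type-O child):
  I^B i × I^A i: posterior weight 1; P(next child type AB) = 1/4.
Weighted sum = 1/4.

1/4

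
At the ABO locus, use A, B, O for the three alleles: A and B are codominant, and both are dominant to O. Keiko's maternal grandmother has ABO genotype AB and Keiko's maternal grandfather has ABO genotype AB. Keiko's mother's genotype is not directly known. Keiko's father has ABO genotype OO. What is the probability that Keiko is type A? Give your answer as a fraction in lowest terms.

Keiko's mother's ABO genotype from AB × AB: 1/4 AA, 1/2 AB, 1/4 BB.
Crossing each possibility with the father OO and summing P(type A): 1/4·1 + 1/2·1/2 + 1/4·0 = 1/2.

1/2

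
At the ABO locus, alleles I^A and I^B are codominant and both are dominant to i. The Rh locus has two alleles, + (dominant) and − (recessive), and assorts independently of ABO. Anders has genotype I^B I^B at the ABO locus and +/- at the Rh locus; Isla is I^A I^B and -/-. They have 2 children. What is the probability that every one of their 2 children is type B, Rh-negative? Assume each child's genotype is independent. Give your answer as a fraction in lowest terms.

ABO cross I^B I^B × I^A I^B → 1/2 B, 1/2 AB.
Rh cross +/- × -/- → 1/2 Rh+, 1/2 Rh-; so P(type B, Rh-negative) = 1/2 × 1/2 = 1/4 per child.
All 2 independent: (1/4)^2 = 1/16.

1/16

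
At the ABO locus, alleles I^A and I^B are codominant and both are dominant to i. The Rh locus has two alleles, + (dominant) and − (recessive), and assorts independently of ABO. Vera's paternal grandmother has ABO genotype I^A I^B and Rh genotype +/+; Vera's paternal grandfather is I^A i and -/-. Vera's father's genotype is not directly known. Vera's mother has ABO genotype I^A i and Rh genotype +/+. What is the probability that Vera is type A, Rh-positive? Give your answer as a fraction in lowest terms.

5/8

Vera's father's ABO genotype from I^A I^B × I^A i: 1/4 I^A I^A, 1/4 I^A I^B, 1/4 I^A i, 1/4 I^B i.
Crossing each possibility with the mother I^A i and summing P(type A): 1/4·1 + 1/4·1/2 + 1/4·3/4 + 1/4·1/4 = 5/8.
Similarly for Rh via the father's Rh distribution: P(Rh+) = 1.
Independent loci: 5/8 × 1 = 5/8.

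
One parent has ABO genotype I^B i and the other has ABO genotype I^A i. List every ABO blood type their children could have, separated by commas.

Gametes from I^B i × I^A i give offspring ABO genotypes I^A I^B, I^A i, I^B i, i i, i.e. phenotypes O, A, B, AB.

O, A, B, AB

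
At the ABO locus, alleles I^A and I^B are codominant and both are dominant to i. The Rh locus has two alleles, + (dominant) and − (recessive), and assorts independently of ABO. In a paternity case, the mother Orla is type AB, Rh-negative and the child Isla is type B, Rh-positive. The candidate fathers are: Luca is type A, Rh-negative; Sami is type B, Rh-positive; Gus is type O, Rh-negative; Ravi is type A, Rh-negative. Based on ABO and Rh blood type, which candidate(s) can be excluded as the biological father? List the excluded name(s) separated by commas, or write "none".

Luca, Gus, Ravi

A candidate is excluded only if no genotype consistent with his phenotype could produce a type B, Rh-positive child with a type AB, Rh-negative mother.
Luca (type A, Rh-): no genotype consistent with that phenotype can produce a type-B Rh+ child with a type-AB mother.
Gus (type O, Rh-): no genotype consistent with that phenotype can produce a type-B Rh+ child with a type-AB mother.
Ravi (type A, Rh-): no genotype consistent with that phenotype can produce a type-B Rh+ child with a type-AB mother.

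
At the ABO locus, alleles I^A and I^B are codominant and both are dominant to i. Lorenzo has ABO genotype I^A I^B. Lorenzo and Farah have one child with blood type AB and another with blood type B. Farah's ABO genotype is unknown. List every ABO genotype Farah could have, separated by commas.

For each candidate genotype of Farah, check whether crossing it with I^A I^B can produce every observed child phenotype.
  I^A I^A → possible child types {A, AB} ✗
  I^A I^B → possible child types {A, B, AB} ✓
  I^A i → possible child types {A, B, AB} ✓
  I^B I^B → possible child types {B, AB} ✓
  I^B i → possible child types {A, B, AB} ✓
  i i → possible child types {A, B} ✗

I^A I^B, I^A i, I^B I^B, I^B i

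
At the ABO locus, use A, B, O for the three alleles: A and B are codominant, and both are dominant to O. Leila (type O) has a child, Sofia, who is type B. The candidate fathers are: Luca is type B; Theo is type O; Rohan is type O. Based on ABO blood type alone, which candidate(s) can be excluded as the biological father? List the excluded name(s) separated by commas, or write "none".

A candidate is excluded only if no genotype consistent with his phenotype could produce a type B child with a type O mother.
Theo (type O): no genotype consistent with that phenotype can produce a type-B child with a type-O mother.
Rohan (type O): no genotype consistent with that phenotype can produce a type-B child with a type-O mother.

Theo, Rohan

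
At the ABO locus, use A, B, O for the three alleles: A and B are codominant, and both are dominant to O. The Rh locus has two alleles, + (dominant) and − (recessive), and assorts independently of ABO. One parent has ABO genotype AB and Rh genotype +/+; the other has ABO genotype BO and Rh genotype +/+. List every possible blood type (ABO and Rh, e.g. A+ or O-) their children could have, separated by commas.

Gametes from AB × BO give offspring ABO genotypes AB, AO, BB, BO, i.e. phenotypes A, B, AB.
Rh cross +/+ × +/+ → phenotypes Rh+.
Combining independently: A+, B+, AB+.

A+, B+, AB+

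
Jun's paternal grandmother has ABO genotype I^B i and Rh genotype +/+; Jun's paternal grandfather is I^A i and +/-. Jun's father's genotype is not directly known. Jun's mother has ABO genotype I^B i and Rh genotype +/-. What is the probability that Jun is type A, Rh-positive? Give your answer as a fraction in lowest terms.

Jun's father's ABO genotype from I^B i × I^A i: 1/4 I^A I^B, 1/4 I^A i, 1/4 I^B i, 1/4 i i.
Crossing each possibility with the mother I^B i and summing P(type A): 1/4·1/4 + 1/4·1/4 + 1/4·0 + 1/4·0 = 1/8.
Similarly for Rh via the father's Rh distribution: P(Rh+) = 7/8.
Independent loci: 1/8 × 7/8 = 7/64.

7/64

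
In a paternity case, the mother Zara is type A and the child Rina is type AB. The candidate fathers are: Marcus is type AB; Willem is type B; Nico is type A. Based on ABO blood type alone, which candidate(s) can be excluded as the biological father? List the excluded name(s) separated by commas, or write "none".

Nico

A candidate is excluded only if no genotype consistent with his phenotype could produce a type AB child with a type A mother.
Nico (type A): no genotype consistent with that phenotype can produce a type-AB child with a type-A mother.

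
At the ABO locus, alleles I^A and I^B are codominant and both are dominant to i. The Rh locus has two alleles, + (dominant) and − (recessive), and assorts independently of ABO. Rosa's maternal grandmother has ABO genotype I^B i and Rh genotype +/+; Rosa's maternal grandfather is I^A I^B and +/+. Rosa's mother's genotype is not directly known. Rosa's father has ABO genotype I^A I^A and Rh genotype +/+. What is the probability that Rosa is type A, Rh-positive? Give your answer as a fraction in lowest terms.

1/2

Rosa's mother's ABO genotype from I^B i × I^A I^B: 1/4 I^A I^B, 1/4 I^A i, 1/4 I^B I^B, 1/4 I^B i.
Crossing each possibility with the father I^A I^A and summing P(type A): 1/4·1/2 + 1/4·1 + 1/4·0 + 1/4·1/2 = 1/2.
Similarly for Rh via the mother's Rh distribution: P(Rh+) = 1.
Independent loci: 1/2 × 1 = 1/2.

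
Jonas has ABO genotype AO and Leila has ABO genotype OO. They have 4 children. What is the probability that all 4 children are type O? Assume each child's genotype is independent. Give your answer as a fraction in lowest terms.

ABO cross AO × OO → 1/2 O, 1/2 A.
So P(type O) = 1/2 per child.
All 4 independent: (1/2)^4 = 1/16.

1/16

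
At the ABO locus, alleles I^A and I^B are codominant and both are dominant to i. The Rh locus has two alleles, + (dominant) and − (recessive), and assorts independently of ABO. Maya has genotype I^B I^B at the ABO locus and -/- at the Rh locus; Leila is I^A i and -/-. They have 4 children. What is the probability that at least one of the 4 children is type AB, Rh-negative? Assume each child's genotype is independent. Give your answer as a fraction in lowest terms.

ABO cross I^B I^B × I^A i → 1/2 B, 1/2 AB.
Rh cross -/- × -/- → 1 Rh-; so P(type AB, Rh-negative) = 1/2 × 1 = 1/2 per child.
P(none) = (1/2)^4 = 1/16; P(at least one) = 1 − 1/16 = 15/16.

15/16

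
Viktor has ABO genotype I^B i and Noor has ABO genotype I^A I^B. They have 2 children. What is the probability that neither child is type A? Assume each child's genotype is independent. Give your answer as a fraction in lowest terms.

9/16

ABO cross I^B i × I^A I^B → 1/4 A, 1/2 B, 1/4 AB.
So P(type A) = 1/4 per child.
P(not type A) = 3/4 for one child; (3/4)^2 = 9/16.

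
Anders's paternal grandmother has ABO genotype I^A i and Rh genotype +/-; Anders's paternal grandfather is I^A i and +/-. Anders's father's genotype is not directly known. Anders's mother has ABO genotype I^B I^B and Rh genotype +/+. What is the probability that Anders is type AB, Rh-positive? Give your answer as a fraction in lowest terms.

Anders's father's ABO genotype from I^A i × I^A i: 1/4 I^A I^A, 1/2 I^A i, 1/4 i i.
Crossing each possibility with the mother I^B I^B and summing P(type AB): 1/4·1 + 1/2·1/2 + 1/4·0 = 1/2.
Similarly for Rh via the father's Rh distribution: P(Rh+) = 1.
Independent loci: 1/2 × 1 = 1/2.

1/2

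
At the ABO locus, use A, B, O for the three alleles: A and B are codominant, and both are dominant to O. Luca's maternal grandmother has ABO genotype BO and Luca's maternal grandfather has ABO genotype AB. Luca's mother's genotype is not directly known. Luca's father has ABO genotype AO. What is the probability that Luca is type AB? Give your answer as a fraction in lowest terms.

1/4

Luca's mother's ABO genotype from BO × AB: 1/4 AB, 1/4 AO, 1/4 BB, 1/4 BO.
Crossing each possibility with the father AO and summing P(type AB): 1/4·1/4 + 1/4·0 + 1/4·1/2 + 1/4·1/4 = 1/4.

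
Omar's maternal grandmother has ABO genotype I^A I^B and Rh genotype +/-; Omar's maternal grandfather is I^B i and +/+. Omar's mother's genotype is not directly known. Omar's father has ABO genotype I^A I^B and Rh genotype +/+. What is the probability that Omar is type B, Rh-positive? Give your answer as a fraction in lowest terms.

Omar's mother's ABO genotype from I^A I^B × I^B i: 1/4 I^A I^B, 1/4 I^A i, 1/4 I^B I^B, 1/4 I^B i.
Crossing each possibility with the father I^A I^B and summing P(type B): 1/4·1/4 + 1/4·1/4 + 1/4·1/2 + 1/4·1/2 = 3/8.
Similarly for Rh via the mother's Rh distribution: P(Rh+) = 1.
Independent loci: 3/8 × 1 = 3/8.

3/8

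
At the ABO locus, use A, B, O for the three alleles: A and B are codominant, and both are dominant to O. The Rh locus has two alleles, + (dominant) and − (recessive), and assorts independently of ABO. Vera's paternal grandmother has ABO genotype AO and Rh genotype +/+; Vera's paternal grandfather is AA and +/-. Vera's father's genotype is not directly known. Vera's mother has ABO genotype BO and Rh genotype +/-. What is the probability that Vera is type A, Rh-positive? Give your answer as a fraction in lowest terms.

21/64

Vera's father's ABO genotype from AO × AA: 1/2 AA, 1/2 AO.
Crossing each possibility with the mother BO and summing P(type A): 1/2·1/2 + 1/2·1/4 = 3/8.
Similarly for Rh via the father's Rh distribution: P(Rh+) = 7/8.
Independent loci: 3/8 × 7/8 = 21/64.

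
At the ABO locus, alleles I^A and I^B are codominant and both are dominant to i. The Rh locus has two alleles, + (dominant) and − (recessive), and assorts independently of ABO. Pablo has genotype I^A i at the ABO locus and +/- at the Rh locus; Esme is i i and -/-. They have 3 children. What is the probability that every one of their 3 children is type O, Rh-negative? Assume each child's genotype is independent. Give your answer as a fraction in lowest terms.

ABO cross I^A i × i i → 1/2 O, 1/2 A.
Rh cross +/- × -/- → 1/2 Rh+, 1/2 Rh-; so P(type O, Rh-negative) = 1/2 × 1/2 = 1/4 per child.
All 3 independent: (1/4)^3 = 1/64.

1/64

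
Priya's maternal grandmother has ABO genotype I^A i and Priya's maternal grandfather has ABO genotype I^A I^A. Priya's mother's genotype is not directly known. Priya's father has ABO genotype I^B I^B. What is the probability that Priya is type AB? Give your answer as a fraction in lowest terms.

3/4

Priya's mother's ABO genotype from I^A i × I^A I^A: 1/2 I^A I^A, 1/2 I^A i.
Crossing each possibility with the father I^B I^B and summing P(type AB): 1/2·1 + 1/2·1/2 = 3/4.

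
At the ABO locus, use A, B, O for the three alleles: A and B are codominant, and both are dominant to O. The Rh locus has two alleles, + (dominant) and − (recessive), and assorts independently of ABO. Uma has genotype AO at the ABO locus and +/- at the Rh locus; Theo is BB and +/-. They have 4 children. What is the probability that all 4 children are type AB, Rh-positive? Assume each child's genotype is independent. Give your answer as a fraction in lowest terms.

81/4096

ABO cross AO × BB → 1/2 B, 1/2 AB.
Rh cross +/- × +/- → 3/4 Rh+, 1/4 Rh-; so P(type AB, Rh-positive) = 1/2 × 3/4 = 3/8 per child.
All 4 independent: (3/8)^4 = 81/4096.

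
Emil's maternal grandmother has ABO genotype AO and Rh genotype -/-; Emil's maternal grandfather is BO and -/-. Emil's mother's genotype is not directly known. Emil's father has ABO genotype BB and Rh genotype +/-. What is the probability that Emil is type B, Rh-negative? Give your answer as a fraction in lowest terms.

3/8

Emil's mother's ABO genotype from AO × BO: 1/4 AB, 1/4 AO, 1/4 BO, 1/4 OO.
Crossing each possibility with the father BB and summing P(type B): 1/4·1/2 + 1/4·1/2 + 1/4·1 + 1/4·1 = 3/4.
Similarly for Rh via the mother's Rh distribution: P(Rh-) = 1/2.
Independent loci: 3/4 × 1/2 = 3/8.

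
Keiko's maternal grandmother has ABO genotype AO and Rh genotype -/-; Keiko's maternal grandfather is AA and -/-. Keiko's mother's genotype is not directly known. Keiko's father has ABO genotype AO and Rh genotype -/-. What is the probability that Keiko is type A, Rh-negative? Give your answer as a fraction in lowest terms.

Keiko's mother's ABO genotype from AO × AA: 1/2 AA, 1/2 AO.
Crossing each possibility with the father AO and summing P(type A): 1/2·1 + 1/2·3/4 = 7/8.
Similarly for Rh via the mother's Rh distribution: P(Rh-) = 1.
Independent loci: 7/8 × 1 = 7/8.

7/8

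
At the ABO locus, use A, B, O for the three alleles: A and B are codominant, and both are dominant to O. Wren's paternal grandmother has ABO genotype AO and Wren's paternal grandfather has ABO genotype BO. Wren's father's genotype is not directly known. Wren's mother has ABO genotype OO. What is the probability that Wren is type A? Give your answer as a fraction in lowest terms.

1/4

Wren's father's ABO genotype from AO × BO: 1/4 AB, 1/4 AO, 1/4 BO, 1/4 OO.
Crossing each possibility with the mother OO and summing P(type A): 1/4·1/2 + 1/4·1/2 + 1/4·0 + 1/4·0 = 1/4.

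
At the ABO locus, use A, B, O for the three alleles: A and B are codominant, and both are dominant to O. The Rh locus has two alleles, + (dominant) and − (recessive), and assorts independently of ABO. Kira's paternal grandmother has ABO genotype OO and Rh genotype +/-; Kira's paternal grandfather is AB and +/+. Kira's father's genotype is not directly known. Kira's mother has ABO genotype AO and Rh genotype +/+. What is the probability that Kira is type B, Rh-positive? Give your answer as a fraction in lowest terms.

Kira's father's ABO genotype from OO × AB: 1/2 AO, 1/2 BO.
Crossing each possibility with the mother AO and summing P(type B): 1/2·0 + 1/2·1/4 = 1/8.
Similarly for Rh via the father's Rh distribution: P(Rh+) = 1.
Independent loci: 1/8 × 1 = 1/8.

1/8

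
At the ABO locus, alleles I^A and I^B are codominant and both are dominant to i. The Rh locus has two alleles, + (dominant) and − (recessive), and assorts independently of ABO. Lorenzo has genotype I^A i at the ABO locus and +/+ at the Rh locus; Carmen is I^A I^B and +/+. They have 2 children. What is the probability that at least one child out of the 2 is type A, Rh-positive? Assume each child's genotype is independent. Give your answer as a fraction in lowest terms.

3/4

ABO cross I^A i × I^A I^B → 1/2 A, 1/4 B, 1/4 AB.
Rh cross +/+ × +/+ → 1 Rh+; so P(type A, Rh-positive) = 1/2 × 1 = 1/2 per child.
P(none) = (1/2)^2 = 1/4; P(at least one) = 1 − 1/4 = 3/4.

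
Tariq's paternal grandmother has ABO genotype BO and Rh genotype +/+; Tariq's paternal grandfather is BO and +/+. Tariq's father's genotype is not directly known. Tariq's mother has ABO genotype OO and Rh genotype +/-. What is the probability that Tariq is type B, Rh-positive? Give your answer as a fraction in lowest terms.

Tariq's father's ABO genotype from BO × BO: 1/4 BB, 1/2 BO, 1/4 OO.
Crossing each possibility with the mother OO and summing P(type B): 1/4·1 + 1/2·1/2 + 1/4·0 = 1/2.
Similarly for Rh via the father's Rh distribution: P(Rh+) = 1.
Independent loci: 1/2 × 1 = 1/2.

1/2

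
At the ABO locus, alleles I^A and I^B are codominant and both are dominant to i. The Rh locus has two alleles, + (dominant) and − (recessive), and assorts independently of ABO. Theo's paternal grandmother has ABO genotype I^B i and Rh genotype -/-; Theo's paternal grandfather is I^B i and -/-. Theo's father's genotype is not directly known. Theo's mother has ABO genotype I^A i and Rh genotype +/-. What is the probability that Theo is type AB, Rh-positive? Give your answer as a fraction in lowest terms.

1/8

Theo's father's ABO genotype from I^B i × I^B i: 1/4 I^B I^B, 1/2 I^B i, 1/4 i i.
Crossing each possibility with the mother I^A i and summing P(type AB): 1/4·1/2 + 1/2·1/4 + 1/4·0 = 1/4.
Similarly for Rh via the father's Rh distribution: P(Rh+) = 1/2.
Independent loci: 1/4 × 1/2 = 1/8.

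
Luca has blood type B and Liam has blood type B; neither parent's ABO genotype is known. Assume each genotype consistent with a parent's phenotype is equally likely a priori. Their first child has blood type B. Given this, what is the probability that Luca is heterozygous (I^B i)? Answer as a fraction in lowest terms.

7/15

Possible genotypes: Luca ∈ {I^B I^B, I^B i}; Liam ∈ {I^B I^B, I^B i}.
Weight each parental genotype pair by prior × P(type-B child):
  I^B I^B × I^B I^B: posterior weight 4/15.
  I^B I^B × I^B i: posterior weight 4/15.
  I^B i × I^B I^B: posterior weight 4/15.
  I^B i × I^B i: posterior weight 1/5.
Sum the posterior weight over pairs where Luca is I^B i: 7/15.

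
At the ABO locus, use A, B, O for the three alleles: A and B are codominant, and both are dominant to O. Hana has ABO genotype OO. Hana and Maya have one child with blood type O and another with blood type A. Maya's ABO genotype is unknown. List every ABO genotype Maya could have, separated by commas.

For each candidate genotype of Maya, check whether crossing it with OO can produce every observed child phenotype.
  AA → possible child types {A} ✗
  AB → possible child types {A, B} ✗
  AO → possible child types {O, A} ✓
  BB → possible child types {B} ✗
  BO → possible child types {O, B} ✗
  OO → possible child types {O} ✗

AO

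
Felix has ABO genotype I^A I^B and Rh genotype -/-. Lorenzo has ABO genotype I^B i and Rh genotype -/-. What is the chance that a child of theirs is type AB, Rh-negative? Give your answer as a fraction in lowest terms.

1/4

ABO cross I^A I^B × I^B i → offspring phenotypes: 1/4 A, 1/2 B, 1/4 AB.
Rh cross -/- × -/- → 1 Rh-.
Independent loci: P(type AB, Rh-negative) = 1/4 × 1 = 1/4.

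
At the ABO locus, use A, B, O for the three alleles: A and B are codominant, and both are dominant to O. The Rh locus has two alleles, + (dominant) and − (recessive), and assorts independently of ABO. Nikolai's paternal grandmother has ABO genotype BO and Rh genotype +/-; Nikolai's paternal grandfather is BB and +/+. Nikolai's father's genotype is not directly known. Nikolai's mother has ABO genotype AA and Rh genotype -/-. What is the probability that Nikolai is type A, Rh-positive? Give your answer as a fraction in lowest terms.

3/16

Nikolai's father's ABO genotype from BO × BB: 1/2 BB, 1/2 BO.
Crossing each possibility with the mother AA and summing P(type A): 1/2·0 + 1/2·1/2 = 1/4.
Similarly for Rh via the father's Rh distribution: P(Rh+) = 3/4.
Independent loci: 1/4 × 3/4 = 3/16.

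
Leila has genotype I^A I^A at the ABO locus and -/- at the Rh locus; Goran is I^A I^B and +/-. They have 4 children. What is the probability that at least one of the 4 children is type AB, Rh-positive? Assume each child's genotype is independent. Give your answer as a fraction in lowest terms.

175/256

ABO cross I^A I^A × I^A I^B → 1/2 A, 1/2 AB.
Rh cross -/- × +/- → 1/2 Rh+, 1/2 Rh-; so P(type AB, Rh-positive) = 1/2 × 1/2 = 1/4 per child.
P(none) = (3/4)^4 = 81/256; P(at least one) = 1 − 81/256 = 175/256.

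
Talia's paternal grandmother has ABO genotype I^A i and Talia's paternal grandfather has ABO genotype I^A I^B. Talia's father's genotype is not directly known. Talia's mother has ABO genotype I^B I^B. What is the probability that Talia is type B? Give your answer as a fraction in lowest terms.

1/2

Talia's father's ABO genotype from I^A i × I^A I^B: 1/4 I^A I^A, 1/4 I^A I^B, 1/4 I^A i, 1/4 I^B i.
Crossing each possibility with the mother I^B I^B and summing P(type B): 1/4·0 + 1/4·1/2 + 1/4·1/2 + 1/4·1 = 1/2.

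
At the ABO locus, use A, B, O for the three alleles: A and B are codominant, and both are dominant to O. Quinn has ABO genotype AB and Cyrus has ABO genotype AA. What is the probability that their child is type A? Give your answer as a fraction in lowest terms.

ABO cross AB × AA → offspring phenotypes: 1/2 A, 1/2 AB.
So P(type A) = 1/2.

1/2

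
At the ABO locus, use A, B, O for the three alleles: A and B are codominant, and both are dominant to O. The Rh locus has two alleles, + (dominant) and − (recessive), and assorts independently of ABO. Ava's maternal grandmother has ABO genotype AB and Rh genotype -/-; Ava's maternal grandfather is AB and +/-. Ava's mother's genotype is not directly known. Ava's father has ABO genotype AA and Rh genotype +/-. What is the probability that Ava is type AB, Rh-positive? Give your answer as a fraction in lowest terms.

5/16

Ava's mother's ABO genotype from AB × AB: 1/4 AA, 1/2 AB, 1/4 BB.
Crossing each possibility with the father AA and summing P(type AB): 1/4·0 + 1/2·1/2 + 1/4·1 = 1/2.
Similarly for Rh via the mother's Rh distribution: P(Rh+) = 5/8.
Independent loci: 1/2 × 5/8 = 5/16.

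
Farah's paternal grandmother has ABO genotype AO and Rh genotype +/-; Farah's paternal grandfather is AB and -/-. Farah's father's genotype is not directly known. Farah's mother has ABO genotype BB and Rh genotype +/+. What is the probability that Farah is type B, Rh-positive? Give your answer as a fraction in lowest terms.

1/2

Farah's father's ABO genotype from AO × AB: 1/4 AA, 1/4 AB, 1/4 AO, 1/4 BO.
Crossing each possibility with the mother BB and summing P(type B): 1/4·0 + 1/4·1/2 + 1/4·1/2 + 1/4·1 = 1/2.
Similarly for Rh via the father's Rh distribution: P(Rh+) = 1.
Independent loci: 1/2 × 1 = 1/2.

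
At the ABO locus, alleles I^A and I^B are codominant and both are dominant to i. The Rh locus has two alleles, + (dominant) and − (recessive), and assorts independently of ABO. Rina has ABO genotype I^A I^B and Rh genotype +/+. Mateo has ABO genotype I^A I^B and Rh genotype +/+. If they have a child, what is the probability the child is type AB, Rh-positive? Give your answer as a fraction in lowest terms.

1/2

ABO cross I^A I^B × I^A I^B → offspring phenotypes: 1/4 A, 1/4 B, 1/2 AB.
Rh cross +/+ × +/+ → 1 Rh+.
Independent loci: P(type AB, Rh-positive) = 1/2 × 1 = 1/2.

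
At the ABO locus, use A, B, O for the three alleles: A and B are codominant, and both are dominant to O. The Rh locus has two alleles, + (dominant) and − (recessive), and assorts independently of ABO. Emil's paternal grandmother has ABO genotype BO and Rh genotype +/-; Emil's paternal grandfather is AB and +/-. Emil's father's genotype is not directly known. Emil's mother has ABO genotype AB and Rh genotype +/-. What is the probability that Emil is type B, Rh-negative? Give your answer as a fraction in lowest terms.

Emil's father's ABO genotype from BO × AB: 1/4 AB, 1/4 AO, 1/4 BB, 1/4 BO.
Crossing each possibility with the mother AB and summing P(type B): 1/4·1/4 + 1/4·1/4 + 1/4·1/2 + 1/4·1/2 = 3/8.
Similarly for Rh via the father's Rh distribution: P(Rh-) = 1/4.
Independent loci: 3/8 × 1/4 = 3/32.

3/32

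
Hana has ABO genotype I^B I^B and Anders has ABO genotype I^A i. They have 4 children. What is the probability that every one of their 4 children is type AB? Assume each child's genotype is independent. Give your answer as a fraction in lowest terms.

1/16

ABO cross I^B I^B × I^A i → 1/2 B, 1/2 AB.
So P(type AB) = 1/2 per child.
All 4 independent: (1/2)^4 = 1/16.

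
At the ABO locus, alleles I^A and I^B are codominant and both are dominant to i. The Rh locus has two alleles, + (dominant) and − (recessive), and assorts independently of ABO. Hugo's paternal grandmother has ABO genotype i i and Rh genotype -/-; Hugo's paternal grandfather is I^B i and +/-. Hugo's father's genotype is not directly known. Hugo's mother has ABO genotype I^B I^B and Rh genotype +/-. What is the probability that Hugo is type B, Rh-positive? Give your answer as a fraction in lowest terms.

Hugo's father's ABO genotype from i i × I^B i: 1/2 I^B i, 1/2 i i.
Crossing each possibility with the mother I^B I^B and summing P(type B): 1/2·1 + 1/2·1 = 1.
Similarly for Rh via the father's Rh distribution: P(Rh+) = 5/8.
Independent loci: 1 × 5/8 = 5/8.

5/8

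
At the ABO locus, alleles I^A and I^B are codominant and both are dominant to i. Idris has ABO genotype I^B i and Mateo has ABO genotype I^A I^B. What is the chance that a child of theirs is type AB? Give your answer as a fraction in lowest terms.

ABO cross I^B i × I^A I^B → offspring phenotypes: 1/4 A, 1/2 B, 1/4 AB.
So P(type AB) = 1/4.

1/4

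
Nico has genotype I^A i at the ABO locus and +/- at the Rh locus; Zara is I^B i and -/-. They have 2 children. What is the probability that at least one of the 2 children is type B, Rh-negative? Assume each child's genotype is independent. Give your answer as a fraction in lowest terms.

ABO cross I^A i × I^B i → 1/4 O, 1/4 A, 1/4 B, 1/4 AB.
Rh cross +/- × -/- → 1/2 Rh+, 1/2 Rh-; so P(type B, Rh-negative) = 1/4 × 1/2 = 1/8 per child.
P(none) = (7/8)^2 = 49/64; P(at least one) = 1 − 49/64 = 15/64.

15/64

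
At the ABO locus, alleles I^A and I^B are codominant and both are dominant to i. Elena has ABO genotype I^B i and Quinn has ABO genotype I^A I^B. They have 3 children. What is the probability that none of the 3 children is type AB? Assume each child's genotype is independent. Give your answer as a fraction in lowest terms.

27/64

ABO cross I^B i × I^A I^B → 1/4 A, 1/2 B, 1/4 AB.
So P(type AB) = 1/4 per child.
P(not type AB) = 3/4 for one child; (3/4)^3 = 27/64.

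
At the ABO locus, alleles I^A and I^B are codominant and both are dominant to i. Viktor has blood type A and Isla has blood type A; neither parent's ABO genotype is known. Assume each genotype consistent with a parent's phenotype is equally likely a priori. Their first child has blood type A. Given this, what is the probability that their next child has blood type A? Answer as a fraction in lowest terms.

Possible genotypes: Viktor ∈ {I^A I^A, I^A i}; Isla ∈ {I^A I^A, I^A i}.
Weight each parental genotype pair by prior × P(type-A child):
  I^A I^A × I^A I^A: posterior weight 4/15; P(next child type A) = 1.
  I^A I^A × I^A i: posterior weight 4/15; P(next child type A) = 1.
  I^A i × I^A I^A: posterior weight 4/15; P(next child type A) = 1.
  I^A i × I^A i: posterior weight 1/5; P(next child type A) = 3/4.
Weighted sum = 19/20.

19/20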